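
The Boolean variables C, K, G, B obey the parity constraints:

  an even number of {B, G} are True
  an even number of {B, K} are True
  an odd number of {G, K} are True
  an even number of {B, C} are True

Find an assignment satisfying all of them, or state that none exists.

UNSATISFIABLE

Adding constraints 1, 2, 3 mod 2: every variable appears an even number of times on the left, so the left side is 0.
But the right sides sum to 1 (mod 2). 0 ≠ 1 — the system is inconsistent.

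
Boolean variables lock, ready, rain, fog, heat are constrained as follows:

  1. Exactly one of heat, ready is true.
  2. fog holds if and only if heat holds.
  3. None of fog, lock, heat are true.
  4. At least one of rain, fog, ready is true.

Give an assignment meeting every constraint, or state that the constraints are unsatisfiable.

lock: False, ready: True, rain: True, fog: False, heat: False

  (1) {heat, ready}: 1 true — exactly one ✓
  (2) fog=F, heat=F — same ✓
  (3) {fog, lock, heat}: 0 true — none ✓
  (4) {rain, fog, ready}: 2 true — at least one ✓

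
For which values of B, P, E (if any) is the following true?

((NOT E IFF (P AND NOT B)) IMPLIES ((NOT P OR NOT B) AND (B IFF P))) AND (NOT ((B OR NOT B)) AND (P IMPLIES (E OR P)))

Unsatisfiable

The conjunct NOT ((B OR NOT B)) is unsatisfiable on its own:
  B=F: evaluates to False.
  B=T: evaluates to False.
So the whole conjunction is unsatisfiable.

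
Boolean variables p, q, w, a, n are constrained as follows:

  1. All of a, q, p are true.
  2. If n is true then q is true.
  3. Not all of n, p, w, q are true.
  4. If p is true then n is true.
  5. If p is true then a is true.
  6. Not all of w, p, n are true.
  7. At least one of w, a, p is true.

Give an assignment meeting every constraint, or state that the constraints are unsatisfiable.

p = True; q = True; w = False; a = True; n = True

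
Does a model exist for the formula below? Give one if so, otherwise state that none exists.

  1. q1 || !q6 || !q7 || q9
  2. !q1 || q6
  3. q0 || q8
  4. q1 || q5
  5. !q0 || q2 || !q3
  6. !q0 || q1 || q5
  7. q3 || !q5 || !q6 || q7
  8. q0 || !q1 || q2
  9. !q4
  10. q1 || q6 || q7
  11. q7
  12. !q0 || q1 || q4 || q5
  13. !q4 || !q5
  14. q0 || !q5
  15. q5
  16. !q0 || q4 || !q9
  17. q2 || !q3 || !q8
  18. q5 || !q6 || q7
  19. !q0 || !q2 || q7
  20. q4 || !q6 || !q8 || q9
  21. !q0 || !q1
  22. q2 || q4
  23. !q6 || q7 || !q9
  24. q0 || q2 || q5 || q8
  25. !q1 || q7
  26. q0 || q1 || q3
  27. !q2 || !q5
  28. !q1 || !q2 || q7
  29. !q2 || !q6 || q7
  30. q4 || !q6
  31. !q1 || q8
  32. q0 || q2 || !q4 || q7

Unsatisfiable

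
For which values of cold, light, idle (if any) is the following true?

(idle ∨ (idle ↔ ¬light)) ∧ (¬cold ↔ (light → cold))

cold = False; light = False; idle = True

  idle ∨ (idle ↔ ¬light) = True
    idle ↔ ¬light = True
      ¬light = True
  ¬cold ↔ (light → cold) = True
    ¬cold = True
    light → cold = True
Both conjuncts True, so the formula holds.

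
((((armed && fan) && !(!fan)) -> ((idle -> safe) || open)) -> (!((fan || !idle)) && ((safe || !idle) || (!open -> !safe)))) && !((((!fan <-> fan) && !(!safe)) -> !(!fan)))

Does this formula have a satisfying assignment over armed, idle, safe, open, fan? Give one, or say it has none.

The formula is unsatisfiable.

The conjunct !((((!fan <-> fan) && !(!safe)) -> !(!fan))) is unsatisfiable on its own:
  safe=F, fan=F: evaluates to False.
  safe=F, fan=T: evaluates to False.
  safe=T, fan=F: evaluates to False.
  safe=T, fan=T: evaluates to False.
So the whole conjunction is unsatisfiable.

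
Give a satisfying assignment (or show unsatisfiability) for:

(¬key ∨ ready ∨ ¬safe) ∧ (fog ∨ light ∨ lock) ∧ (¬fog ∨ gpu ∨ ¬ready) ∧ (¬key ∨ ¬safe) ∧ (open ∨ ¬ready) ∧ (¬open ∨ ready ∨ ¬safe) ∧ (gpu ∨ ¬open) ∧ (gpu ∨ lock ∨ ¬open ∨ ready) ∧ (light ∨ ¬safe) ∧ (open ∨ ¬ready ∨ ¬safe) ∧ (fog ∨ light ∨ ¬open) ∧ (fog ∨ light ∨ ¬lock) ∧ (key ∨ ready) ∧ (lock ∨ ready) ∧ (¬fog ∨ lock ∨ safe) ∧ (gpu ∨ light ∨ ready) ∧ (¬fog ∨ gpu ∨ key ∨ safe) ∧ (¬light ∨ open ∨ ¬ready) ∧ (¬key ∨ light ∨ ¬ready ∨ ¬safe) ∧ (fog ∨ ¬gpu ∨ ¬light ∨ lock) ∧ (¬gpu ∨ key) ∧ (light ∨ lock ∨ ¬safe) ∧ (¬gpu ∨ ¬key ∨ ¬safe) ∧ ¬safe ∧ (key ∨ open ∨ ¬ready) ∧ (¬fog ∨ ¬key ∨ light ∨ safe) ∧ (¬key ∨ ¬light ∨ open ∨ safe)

Unit clause (¬safe) forces safe = False.
Set gpu = True.
  then (¬gpu ∨ key) forces key = True.
Set light = True.
  then (¬key ∨ ¬light ∨ open ∨ safe) forces open = True.
Set fog = False.
  then (fog ∨ ¬gpu ∨ ¬light ∨ lock) forces lock = True.
Set ready = True.
All clauses satisfied.

gpu: True, safe: False, light: True, fog: False, ready: True, lock: True, open: True, key: True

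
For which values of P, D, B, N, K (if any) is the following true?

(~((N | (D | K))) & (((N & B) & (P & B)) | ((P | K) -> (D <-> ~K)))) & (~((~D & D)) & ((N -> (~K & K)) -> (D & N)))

Case N = True: the conjunct ~((N | (D | K))) becomes ~((True | (D | K))) = False.
Case N = False: the conjunct (N -> (~K & K)) -> (D & N) becomes (False -> (~K & K)) -> (D & False) = False.
Both cases fail — unsatisfiable.

No satisfying assignment exists.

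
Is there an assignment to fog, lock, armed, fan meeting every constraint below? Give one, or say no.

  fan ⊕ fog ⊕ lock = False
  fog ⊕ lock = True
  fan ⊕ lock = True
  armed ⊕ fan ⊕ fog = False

fog = True, lock = False, armed = False, fan = True

fan ⊕ fog ⊕ lock = T ⊕ T ⊕ F = False ✓
fog ⊕ lock = T ⊕ F = True ✓
fan ⊕ lock = T ⊕ F = True ✓
armed ⊕ fan ⊕ fog = F ⊕ T ⊕ T = False ✓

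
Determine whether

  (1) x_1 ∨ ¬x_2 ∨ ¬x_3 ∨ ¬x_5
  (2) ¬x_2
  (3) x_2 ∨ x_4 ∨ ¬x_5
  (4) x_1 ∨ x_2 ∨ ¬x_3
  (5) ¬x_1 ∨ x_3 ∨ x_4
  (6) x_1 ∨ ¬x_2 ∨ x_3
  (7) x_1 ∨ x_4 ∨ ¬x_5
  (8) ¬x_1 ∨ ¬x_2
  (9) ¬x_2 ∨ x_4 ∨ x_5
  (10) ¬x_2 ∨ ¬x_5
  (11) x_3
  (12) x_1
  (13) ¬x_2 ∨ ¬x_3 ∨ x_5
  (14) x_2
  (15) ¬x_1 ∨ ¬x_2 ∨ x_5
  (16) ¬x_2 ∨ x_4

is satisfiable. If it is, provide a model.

Unsatisfiable — no assignment works.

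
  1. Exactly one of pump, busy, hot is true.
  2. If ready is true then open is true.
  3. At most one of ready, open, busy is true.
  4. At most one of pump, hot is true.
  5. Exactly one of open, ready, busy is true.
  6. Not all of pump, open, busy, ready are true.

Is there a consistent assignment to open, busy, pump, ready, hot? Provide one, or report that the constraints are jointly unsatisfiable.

open = True, busy = False, pump = False, ready = False, hot = True

  (1) {pump, busy, hot}: 1 true — exactly one ✓
  (2) ready=F ⇒ open: vacuous ✓
  (3) {ready, open, busy}: 1 true — at most one ✓
  (4) {pump, hot}: 1 true — at most one ✓
  (5) {open, ready, busy}: 1 true — exactly one ✓
  (6) {pump, open, busy, ready}: 1/4 true — not all ✓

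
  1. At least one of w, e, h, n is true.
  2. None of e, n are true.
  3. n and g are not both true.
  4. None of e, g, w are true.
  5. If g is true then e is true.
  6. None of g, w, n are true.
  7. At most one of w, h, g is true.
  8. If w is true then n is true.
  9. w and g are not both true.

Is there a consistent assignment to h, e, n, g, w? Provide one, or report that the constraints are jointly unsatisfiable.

h = True; e = False; n = False; g = False; w = False

  (1) {w, e, h, n}: 1 true — at least one ✓
  (2) {e, n}: 0 true — none ✓
  (3) n=F, g=F — not both ✓
  (4) {e, g, w}: 0 true — none ✓
  (5) g=F ⇒ e: vacuous ✓
  (6) {g, w, n}: 0 true — none ✓
  (7) {w, h, g}: 1 true — at most one ✓
  (8) w=F ⇒ n: vacuous ✓
  (9) w=F, g=F — not both ✓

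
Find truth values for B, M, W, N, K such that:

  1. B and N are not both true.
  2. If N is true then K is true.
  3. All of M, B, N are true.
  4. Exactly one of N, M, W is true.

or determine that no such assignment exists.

Unsatisfiable

Case B = True:
  (1) with B=T forces N = False.
  Constraint (3) is violated (N=F) — contradiction.
Case B = False:
  Constraint (3) is violated (B=F) — contradiction.
Both cases fail — unsatisfiable.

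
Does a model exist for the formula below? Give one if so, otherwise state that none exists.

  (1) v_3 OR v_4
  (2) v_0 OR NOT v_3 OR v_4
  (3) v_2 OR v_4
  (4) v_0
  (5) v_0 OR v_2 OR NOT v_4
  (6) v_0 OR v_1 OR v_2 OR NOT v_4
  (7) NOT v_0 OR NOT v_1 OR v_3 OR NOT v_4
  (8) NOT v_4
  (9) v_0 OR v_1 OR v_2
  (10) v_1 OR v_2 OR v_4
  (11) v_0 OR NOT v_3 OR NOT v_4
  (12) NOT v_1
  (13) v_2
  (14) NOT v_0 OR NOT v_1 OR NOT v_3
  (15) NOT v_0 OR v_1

Case v_1 = True:
  Clause (NOT v_1) is falsified — contradiction.
Case v_1 = False:
  (v_0) forces v_0 = True.
  Clause (NOT v_0 OR v_1) is falsified — contradiction.
Both cases fail, so the formula is unsatisfiable.

Unsatisfiable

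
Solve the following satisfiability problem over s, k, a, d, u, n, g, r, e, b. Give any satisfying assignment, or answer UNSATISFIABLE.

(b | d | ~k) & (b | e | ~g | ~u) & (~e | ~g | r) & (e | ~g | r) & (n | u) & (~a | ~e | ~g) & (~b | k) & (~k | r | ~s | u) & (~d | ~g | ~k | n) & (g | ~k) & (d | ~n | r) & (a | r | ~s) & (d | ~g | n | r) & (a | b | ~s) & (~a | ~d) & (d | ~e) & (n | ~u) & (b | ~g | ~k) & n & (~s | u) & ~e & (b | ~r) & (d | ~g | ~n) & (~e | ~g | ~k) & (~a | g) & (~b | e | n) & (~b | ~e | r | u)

s = False, k = True, a = False, d = True, u = True, n = True, g = True, r = True, e = False, b = True

Unit clause (n) forces n = True.
Unit clause (~e) forces e = False.
Set s = False.
Set k = True.
  then (g | ~k) forces g = True.
  then (b | ~g | ~k) forces b = True.
  then (d | ~g | ~n) forces d = True.
  then (e | ~g | r) forces r = True.
  then (~a | ~d) forces a = False.
Set u = True.
All clauses satisfied.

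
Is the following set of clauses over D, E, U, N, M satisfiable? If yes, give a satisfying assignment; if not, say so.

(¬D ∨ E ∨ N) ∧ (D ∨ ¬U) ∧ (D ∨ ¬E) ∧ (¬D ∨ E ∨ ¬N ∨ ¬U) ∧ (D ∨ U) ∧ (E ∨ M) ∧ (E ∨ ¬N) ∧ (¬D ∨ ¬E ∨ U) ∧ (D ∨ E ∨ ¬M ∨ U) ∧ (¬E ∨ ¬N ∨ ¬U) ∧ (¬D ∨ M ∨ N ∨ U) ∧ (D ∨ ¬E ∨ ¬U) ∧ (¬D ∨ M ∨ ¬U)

D=T, E=T, U=T, N=F, M=T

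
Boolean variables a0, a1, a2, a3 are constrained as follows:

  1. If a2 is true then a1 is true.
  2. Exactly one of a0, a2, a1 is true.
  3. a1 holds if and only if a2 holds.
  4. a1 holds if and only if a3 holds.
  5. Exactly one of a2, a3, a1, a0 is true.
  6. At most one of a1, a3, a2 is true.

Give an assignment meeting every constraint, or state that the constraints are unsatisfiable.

a0 = True, a1 = False, a2 = False, a3 = False

  (1) a2=F ⇒ a1: vacuous ✓
  (2) {a0, a2, a1}: 1 true — exactly one ✓
  (3) a1=F, a2=F — same ✓
  (4) a1=F, a3=F — same ✓
  (5) {a2, a3, a1, a0}: 1 true — exactly one ✓
  (6) {a1, a3, a2}: 0 true — at most one ✓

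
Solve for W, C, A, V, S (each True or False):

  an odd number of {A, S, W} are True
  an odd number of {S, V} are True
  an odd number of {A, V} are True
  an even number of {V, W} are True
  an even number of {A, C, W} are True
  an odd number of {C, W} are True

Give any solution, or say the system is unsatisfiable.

Adding constraints 1, 2, 4, 5, 6 mod 2: every variable appears an even number of times on the left, so the left side is 0.
But the right sides sum to 1 (mod 2). 0 ≠ 1 — the system is inconsistent.

Unsatisfiable — no assignment works.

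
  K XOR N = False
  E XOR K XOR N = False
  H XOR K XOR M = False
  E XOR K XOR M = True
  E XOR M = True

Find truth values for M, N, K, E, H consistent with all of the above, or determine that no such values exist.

M: True; N: False; K: False; E: False; H: True

K XOR N = F XOR F = False ✓
E XOR K XOR N = F XOR F XOR F = False ✓
H XOR K XOR M = T XOR F XOR T = False ✓
E XOR K XOR M = F XOR F XOR T = True ✓
E XOR M = F XOR T = True ✓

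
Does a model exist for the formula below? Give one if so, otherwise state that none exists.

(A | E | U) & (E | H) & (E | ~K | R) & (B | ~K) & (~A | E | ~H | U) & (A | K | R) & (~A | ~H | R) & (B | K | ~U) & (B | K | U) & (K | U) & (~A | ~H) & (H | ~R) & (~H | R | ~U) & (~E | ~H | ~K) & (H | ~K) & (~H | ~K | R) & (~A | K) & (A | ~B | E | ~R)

B = True, U = True, K = False, E = True, A = False, H = True, R = True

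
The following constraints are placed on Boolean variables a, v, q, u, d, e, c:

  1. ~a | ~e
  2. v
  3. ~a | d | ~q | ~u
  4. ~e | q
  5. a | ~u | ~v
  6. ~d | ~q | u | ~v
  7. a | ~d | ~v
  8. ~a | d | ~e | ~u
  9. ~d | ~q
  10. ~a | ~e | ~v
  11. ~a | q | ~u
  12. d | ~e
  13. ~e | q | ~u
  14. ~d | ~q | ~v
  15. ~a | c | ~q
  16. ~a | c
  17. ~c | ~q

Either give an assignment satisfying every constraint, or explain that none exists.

Unit clause (v) forces v = True.
Set a = True.
  then (~a | ~e) forces e = False.
  then (~a | c) forces c = True.
  then (~c | ~q) forces q = False.
  then (~a | q | ~u) forces u = False.
Set d = False.
All clauses satisfied.

a: True, v: True, q: False, u: False, d: False, e: False, c: True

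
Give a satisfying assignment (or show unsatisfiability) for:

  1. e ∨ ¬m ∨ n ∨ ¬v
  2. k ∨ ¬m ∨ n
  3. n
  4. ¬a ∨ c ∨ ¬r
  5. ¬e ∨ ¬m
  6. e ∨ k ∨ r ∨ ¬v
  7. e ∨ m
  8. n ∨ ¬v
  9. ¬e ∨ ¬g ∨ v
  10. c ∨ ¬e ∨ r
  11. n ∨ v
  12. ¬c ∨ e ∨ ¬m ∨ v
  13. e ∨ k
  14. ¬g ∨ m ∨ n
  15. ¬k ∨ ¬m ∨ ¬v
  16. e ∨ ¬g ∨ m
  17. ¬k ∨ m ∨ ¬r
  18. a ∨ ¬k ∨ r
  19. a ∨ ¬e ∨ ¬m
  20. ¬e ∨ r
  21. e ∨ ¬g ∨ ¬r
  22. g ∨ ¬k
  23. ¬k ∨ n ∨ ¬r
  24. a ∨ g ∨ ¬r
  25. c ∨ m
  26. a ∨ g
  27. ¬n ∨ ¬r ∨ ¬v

Unit clause (n) forces n = True.
Set m = True.
  then (¬e ∨ ¬m) forces e = False.
  then (e ∨ k) forces k = True.
  then (¬k ∨ ¬m ∨ ¬v) forces v = False.
  then (g ∨ ¬k) forces g = True.
  then (¬c ∨ e ∨ ¬m ∨ v) forces c = False.
  then (e ∨ ¬g ∨ ¬r) forces r = False.
  then (a ∨ ¬k ∨ r) forces a = True.
All clauses satisfied.

m = True, v = False, k = True, a = True, r = False, c = False, n = True, e = False, g = True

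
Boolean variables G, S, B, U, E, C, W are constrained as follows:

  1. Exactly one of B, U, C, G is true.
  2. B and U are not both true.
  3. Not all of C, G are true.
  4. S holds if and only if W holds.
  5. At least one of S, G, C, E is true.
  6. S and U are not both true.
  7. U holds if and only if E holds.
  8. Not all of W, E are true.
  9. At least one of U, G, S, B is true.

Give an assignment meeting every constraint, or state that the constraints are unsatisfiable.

G: True; S: False; B: False; U: False; E: False; C: False; W: False

  (1) {B, U, C, G}: 1 true — exactly one ✓
  (2) B=F, U=F — not both ✓
  (3) {C, G}: 1/2 true — not all ✓
  (4) S=F, W=F — same ✓
  (5) {S, G, C, E}: 1 true — at least one ✓
  (6) S=F, U=F — not both ✓
  (7) U=F, E=F — same ✓
  (8) {W, E}: 0/2 true — not all ✓
  (9) {U, G, S, B}: 1 true — at least one ✓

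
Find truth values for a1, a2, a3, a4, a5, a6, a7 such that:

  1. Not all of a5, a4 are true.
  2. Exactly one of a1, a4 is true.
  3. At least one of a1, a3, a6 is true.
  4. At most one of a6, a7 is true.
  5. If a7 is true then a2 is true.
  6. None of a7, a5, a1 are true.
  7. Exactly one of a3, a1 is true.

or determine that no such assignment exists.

a1: False, a2: True, a3: True, a4: True, a5: False, a6: True, a7: False

  (1) {a5, a4}: 1/2 true — not all ✓
  (2) {a1, a4}: 1 true — exactly one ✓
  (3) {a1, a3, a6}: 2 true — at least one ✓
  (4) {a6, a7}: 1 true — at most one ✓
  (5) a7=F ⇒ a2: vacuous ✓
  (6) {a7, a5, a1}: 0 true — none ✓
  (7) {a3, a1}: 1 true — exactly one ✓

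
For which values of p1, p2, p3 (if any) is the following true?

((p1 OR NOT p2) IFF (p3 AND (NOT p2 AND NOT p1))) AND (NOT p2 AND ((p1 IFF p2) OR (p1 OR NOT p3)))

p1 = False, p2 = False, p3 = True

  (p1 OR NOT p2) IFF (p3 AND (NOT p2 AND NOT p1)) = True
    p1 OR NOT p2 = True
      NOT p2 = True
    p3 AND (NOT p2 AND NOT p1) = True
      NOT p2 AND NOT p1 = True
        NOT p2 = True
        NOT p1 = True
  NOT p2 AND ((p1 IFF p2) OR (p1 OR NOT p3)) = True
    NOT p2 = True
    (p1 IFF p2) OR (p1 OR NOT p3) = True
      p1 IFF p2 = True
      p1 OR NOT p3 = False
        NOT p3 = False
Both conjuncts True, so the formula holds.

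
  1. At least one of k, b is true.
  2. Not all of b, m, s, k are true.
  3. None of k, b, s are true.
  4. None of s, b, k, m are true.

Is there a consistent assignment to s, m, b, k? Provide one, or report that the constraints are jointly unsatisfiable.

Case b = True:
  Constraint (3) is violated (b=T) — contradiction.
Case b = False:
  (1) with b=F forces k = True.
  Constraint (3) is violated (k=T) — contradiction.
Both cases fail — unsatisfiable.

No satisfying assignment exists.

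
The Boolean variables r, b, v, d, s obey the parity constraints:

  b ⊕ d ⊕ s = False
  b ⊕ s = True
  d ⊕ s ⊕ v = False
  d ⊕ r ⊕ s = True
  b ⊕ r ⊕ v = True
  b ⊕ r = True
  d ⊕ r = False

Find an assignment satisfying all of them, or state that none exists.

r = True; b = False; v = False; d = True; s = True

b ⊕ d ⊕ s = F ⊕ T ⊕ T = False ✓
b ⊕ s = F ⊕ T = True ✓
d ⊕ s ⊕ v = T ⊕ T ⊕ F = False ✓
d ⊕ r ⊕ s = T ⊕ T ⊕ T = True ✓
b ⊕ r ⊕ v = F ⊕ T ⊕ F = True ✓
b ⊕ r = F ⊕ T = True ✓
d ⊕ r = T ⊕ T = False ✓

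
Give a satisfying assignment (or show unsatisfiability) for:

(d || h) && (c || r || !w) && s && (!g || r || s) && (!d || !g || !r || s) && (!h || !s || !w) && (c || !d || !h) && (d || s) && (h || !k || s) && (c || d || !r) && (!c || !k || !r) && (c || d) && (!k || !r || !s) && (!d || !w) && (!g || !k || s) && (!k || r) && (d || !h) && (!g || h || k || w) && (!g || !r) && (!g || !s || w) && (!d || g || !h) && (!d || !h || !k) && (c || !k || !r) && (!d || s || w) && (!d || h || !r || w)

r=F, k=F, s=T, h=F, w=F, c=T, d=T, g=F

Unit clause (s) forces s = True.
Set r = False.
  then (!k || r) forces k = False.
Try h = True:
  (!h || !s || !w) forces w = False.
  (d || !h) forces d = True.
  (c || !d || !h) forces c = True.
  (!g || !s || w) forces g = False.
  clause (!d || g || !h) is falsified — backtrack.
So h = False.
  then (d || h) forces d = True.
  then (!d || !w) forces w = False.
  then (!g || h || k || w) forces g = False.
Set c = True.
All clauses satisfied.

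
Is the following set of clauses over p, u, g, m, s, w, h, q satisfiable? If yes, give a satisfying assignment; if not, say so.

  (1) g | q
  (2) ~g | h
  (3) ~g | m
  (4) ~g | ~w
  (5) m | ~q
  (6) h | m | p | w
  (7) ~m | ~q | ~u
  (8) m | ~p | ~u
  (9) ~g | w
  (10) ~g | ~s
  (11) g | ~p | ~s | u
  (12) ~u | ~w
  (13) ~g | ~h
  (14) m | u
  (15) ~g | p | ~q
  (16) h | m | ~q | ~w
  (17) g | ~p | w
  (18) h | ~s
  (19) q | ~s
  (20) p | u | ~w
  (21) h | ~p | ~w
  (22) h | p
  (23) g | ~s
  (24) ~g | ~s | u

Set p = False.
  then (h | p) forces h = True.
  then (~g | ~h) forces g = False.
  then (g | ~s) forces s = False.
  then (g | q) forces q = True.
  then (m | ~q) forces m = True.
  then (~m | ~q | ~u) forces u = False.
  then (p | u | ~w) forces w = False.
All clauses satisfied.

p = False; u = False; g = False; m = True; s = False; w = False; h = True; q = True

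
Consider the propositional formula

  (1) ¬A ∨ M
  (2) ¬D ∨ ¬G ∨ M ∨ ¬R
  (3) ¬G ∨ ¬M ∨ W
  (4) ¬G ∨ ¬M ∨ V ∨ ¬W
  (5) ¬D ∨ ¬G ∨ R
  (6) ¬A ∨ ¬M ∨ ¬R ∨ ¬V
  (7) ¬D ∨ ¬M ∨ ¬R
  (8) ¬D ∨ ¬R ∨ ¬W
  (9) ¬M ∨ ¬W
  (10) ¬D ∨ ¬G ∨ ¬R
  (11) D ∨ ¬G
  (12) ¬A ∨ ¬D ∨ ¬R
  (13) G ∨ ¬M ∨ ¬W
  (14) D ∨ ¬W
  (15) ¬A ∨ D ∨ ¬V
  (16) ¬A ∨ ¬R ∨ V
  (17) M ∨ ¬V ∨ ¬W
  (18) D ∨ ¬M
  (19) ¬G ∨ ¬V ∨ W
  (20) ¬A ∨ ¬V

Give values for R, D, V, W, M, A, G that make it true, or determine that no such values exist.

R: True; D: True; V: False; W: False; M: False; A: False; G: False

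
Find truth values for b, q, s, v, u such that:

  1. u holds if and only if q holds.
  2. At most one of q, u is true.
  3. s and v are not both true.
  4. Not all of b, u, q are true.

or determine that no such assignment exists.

b = False, q = False, s = False, v = False, u = False

  (1) u=F, q=F — same ✓
  (2) {q, u}: 0 true — at most one ✓
  (3) s=F, v=F — not both ✓
  (4) {b, u, q}: 0/3 true — not all ✓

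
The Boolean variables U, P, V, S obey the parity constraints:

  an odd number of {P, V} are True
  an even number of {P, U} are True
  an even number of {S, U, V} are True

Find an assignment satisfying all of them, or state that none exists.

U = True, P = True, V = False, S = True

{P, V}: 1 true → odd ✓
{P, U}: 2 true → even ✓
{S, U, V}: 2 true → even ✓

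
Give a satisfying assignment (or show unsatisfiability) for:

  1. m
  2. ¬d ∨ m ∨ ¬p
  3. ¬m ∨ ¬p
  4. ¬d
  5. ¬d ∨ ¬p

d = False; m = True; p = False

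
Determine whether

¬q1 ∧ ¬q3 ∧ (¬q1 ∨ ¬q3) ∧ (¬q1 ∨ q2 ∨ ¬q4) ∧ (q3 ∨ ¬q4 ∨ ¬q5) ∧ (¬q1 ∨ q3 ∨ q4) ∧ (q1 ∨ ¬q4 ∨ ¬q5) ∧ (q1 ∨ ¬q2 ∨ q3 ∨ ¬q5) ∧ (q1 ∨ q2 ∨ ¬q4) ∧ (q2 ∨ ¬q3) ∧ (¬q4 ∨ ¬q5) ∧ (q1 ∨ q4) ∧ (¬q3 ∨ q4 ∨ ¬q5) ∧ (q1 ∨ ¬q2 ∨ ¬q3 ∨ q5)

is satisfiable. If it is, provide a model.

Unit clause (¬q1) forces q1 = False.
Unit clause (¬q3) forces q3 = False.
In (q1 ∨ q4) only q4 is left, so q4 = True.
In (q3 ∨ ¬q4 ∨ ¬q5) only ¬q5 is left, so q5 = False.
In (q1 ∨ q2 ∨ ¬q4) only q2 is left, so q2 = True.
All clauses satisfied.

q1 = False; q2 = True; q3 = False; q4 = True; q5 = False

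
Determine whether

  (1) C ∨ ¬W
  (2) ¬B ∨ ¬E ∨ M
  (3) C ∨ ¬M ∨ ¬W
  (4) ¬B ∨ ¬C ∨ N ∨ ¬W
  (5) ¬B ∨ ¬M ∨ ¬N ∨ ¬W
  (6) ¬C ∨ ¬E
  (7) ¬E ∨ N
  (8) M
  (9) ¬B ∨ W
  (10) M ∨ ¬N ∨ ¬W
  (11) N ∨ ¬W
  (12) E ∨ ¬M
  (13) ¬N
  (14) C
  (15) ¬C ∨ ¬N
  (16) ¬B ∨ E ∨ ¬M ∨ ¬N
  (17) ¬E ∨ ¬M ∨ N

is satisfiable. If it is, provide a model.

No satisfying assignment exists.

Case M = True:
  (E ∨ ¬M) forces E = True.
  (¬C ∨ ¬E) forces C = False.
  Clause (C) is falsified — contradiction.
Case M = False:
  Clause (M) is falsified — contradiction.
Both cases fail, so the formula is unsatisfiable.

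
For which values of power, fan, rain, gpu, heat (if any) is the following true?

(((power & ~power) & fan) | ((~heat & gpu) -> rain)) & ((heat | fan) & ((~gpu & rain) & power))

power = True; fan = True; rain = True; gpu = False; heat = True

  ((power & ~power) & fan) | ((~heat & gpu) -> rain) = True
    (power & ~power) & fan = False
      power & ~power = False
        ~power = False
    (~heat & gpu) -> rain = True
      ~heat & gpu = False
        ~heat = False
  (heat | fan) & ((~gpu & rain) & power) = True
    heat | fan = True
    (~gpu & rain) & power = True
      ~gpu & rain = True
        ~gpu = True
Both conjuncts True, so the formula holds.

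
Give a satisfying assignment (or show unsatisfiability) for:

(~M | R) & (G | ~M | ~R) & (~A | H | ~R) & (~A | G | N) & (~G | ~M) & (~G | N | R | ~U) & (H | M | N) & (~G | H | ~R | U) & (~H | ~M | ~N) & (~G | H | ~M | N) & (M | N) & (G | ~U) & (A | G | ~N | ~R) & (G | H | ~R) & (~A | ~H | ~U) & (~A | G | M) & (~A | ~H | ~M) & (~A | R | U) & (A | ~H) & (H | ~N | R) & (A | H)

G = True, N = True, A = True, R = True, H = True, U = False, M = False

Set G = True.
  then (~G | ~M) forces M = False.
  then (M | N) forces N = True.
Set A = True.
Try R = False:
  (~A | R | U) forces U = True.
  (~A | ~H | ~U) forces H = False.
  clause (H | ~N | R) is falsified — backtrack.
So R = True.
  then (~A | H | ~R) forces H = True.
  then (~A | ~H | ~U) forces U = False.
All clauses satisfied.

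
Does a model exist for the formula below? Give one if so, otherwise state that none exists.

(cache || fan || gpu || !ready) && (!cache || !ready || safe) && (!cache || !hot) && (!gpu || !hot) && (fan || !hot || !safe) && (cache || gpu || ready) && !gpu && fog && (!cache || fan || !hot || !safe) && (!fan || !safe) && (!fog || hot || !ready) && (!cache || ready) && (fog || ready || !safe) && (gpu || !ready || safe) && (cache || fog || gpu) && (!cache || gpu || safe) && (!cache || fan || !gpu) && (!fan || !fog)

The formula is unsatisfiable.

Case ready = True:
  (!gpu) forces gpu = False.
  (fog) forces fog = True.
  (!fog || hot || !ready) forces hot = True.
  (!cache || !hot) forces cache = False.
  (cache || fan || gpu || !ready) forces fan = True.
  Clause (!fan || !fog) is falsified — contradiction.
Case ready = False:
  (!gpu) forces gpu = False.
  (cache || gpu || ready) forces cache = True.
  Clause (!cache || ready) is falsified — contradiction.
Both cases fail, so the formula is unsatisfiable.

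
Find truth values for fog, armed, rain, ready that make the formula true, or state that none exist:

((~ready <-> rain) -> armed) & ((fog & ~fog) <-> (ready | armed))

fog: True; armed: False; rain: False; ready: False

  (~ready <-> rain) -> armed = True
    ~ready <-> rain = False
      ~ready = True
  (fog & ~fog) <-> (ready | armed) = True
    fog & ~fog = False
      ~fog = False
    ready | armed = False
Both conjuncts True, so the formula holds.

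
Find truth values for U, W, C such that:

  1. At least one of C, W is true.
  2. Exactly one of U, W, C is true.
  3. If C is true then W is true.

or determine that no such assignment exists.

U = False, W = True, C = False

  (1) {C, W}: 1 true — at least one ✓
  (2) {U, W, C}: 1 true — exactly one ✓
  (3) C=F ⇒ W: vacuous ✓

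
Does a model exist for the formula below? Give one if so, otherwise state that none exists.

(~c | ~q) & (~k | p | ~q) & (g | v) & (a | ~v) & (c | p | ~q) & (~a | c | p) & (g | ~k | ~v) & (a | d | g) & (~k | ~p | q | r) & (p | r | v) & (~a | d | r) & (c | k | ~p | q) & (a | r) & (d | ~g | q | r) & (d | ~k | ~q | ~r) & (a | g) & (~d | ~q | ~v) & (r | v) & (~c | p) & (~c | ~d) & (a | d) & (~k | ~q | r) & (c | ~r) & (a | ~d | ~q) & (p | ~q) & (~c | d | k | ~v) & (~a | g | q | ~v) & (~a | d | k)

Set a = True.
Set r = True.
  then (c | ~r) forces c = True.
  then (~c | ~q) forces q = False.
  then (~c | p) forces p = True.
  then (~c | ~d) forces d = False.
  then (~a | d | k) forces k = True.
Try g = False:
  (g | v) forces v = True.
  clause (g | ~k | ~v) is falsified — backtrack.
So g = True.
Set v = False.
All clauses satisfied.

a=T, r=T, g=T, d=F, v=F, q=F, c=T, p=T, k=T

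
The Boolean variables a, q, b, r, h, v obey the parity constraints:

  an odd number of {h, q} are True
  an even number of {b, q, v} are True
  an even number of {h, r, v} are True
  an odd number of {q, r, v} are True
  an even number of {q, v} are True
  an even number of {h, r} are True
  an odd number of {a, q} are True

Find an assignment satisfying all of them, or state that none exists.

a = True, q = False, b = False, r = True, h = True, v = False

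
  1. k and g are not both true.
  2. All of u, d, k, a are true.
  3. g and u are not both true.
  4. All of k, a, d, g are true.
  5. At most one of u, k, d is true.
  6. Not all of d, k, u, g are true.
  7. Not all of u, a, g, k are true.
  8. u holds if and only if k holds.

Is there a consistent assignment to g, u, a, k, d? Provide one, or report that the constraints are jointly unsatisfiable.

Case u = True:
  (2) forces d = True.
  Constraint (5) is violated (u=T, d=T) — contradiction.
Case u = False:
  Constraint (2) is violated (u=F) — contradiction.
Both cases fail — unsatisfiable.

UNSATISFIABLE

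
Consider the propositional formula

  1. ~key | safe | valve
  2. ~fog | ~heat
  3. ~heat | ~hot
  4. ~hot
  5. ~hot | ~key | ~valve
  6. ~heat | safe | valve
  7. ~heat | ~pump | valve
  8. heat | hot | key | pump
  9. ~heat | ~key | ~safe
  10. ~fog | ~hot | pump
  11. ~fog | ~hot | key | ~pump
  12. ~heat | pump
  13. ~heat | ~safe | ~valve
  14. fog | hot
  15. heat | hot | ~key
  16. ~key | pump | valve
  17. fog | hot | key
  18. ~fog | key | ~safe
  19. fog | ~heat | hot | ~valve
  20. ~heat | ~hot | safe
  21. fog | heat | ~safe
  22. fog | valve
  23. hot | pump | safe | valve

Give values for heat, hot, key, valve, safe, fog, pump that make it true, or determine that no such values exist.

heat = False, hot = False, key = False, valve = True, safe = False, fog = True, pump = True

Unit clause (~hot) forces hot = False.
In (fog | hot) only fog is left, so fog = True.
In (~fog | ~heat) only ~heat is left, so heat = False.
In (heat | hot | ~key) only ~key is left, so key = False.
In (~fog | key | ~safe) only ~safe is left, so safe = False.
In (heat | hot | key | pump) only pump is left, so pump = True.
Set valve = True.
All clauses satisfied.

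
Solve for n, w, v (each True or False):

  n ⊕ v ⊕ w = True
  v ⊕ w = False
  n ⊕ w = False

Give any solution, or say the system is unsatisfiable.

n = True, w = True, v = True

n ⊕ v ⊕ w = T ⊕ T ⊕ T = True ✓
v ⊕ w = T ⊕ T = False ✓
n ⊕ w = T ⊕ T = False ✓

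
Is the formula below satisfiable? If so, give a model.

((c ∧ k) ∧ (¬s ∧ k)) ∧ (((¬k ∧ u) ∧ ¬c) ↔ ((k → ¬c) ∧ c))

u=T, c=T, k=T, s=F

  (c ∧ k) ∧ (¬s ∧ k) = True
    c ∧ k = True
    ¬s ∧ k = True
      ¬s = True
  ((¬k ∧ u) ∧ ¬c) ↔ ((k → ¬c) ∧ c) = True
    (¬k ∧ u) ∧ ¬c = False
      ¬k ∧ u = False
        ¬k = False
      ¬c = False
    (k → ¬c) ∧ c = False
      k → ¬c = False
        ¬c = False
Both conjuncts True, so the formula holds.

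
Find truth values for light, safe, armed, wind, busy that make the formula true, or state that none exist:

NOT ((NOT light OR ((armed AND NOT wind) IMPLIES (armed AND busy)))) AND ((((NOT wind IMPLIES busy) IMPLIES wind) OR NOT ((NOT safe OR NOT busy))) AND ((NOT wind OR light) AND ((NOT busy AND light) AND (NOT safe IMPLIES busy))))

light = True, safe = True, armed = True, wind = False, busy = False

  NOT ((NOT light OR ((armed AND NOT wind) IMPLIES (armed AND busy)))) = True
    NOT light OR ((armed AND NOT wind) IMPLIES (armed AND busy)) = False
      NOT light = False
      (armed AND NOT wind) IMPLIES (armed AND busy) = False
        armed AND NOT wind = True
          NOT wind = True
        armed AND busy = False
  (((NOT wind IMPLIES busy) IMPLIES wind) OR NOT ((NOT safe OR NOT busy))) AND ((NOT wind OR light) AND ((NOT busy AND light) AND (NOT safe IMPLIES busy))) = True
    ((NOT wind IMPLIES busy) IMPLIES wind) OR NOT ((NOT safe OR NOT busy)) = True
      (NOT wind IMPLIES busy) IMPLIES wind = True
        NOT wind IMPLIES busy = False
          NOT wind = True
      NOT ((NOT safe OR NOT busy)) = False
        NOT safe OR NOT busy = True
          NOT safe = False
          NOT busy = True
    (NOT wind OR light) AND ((NOT busy AND light) AND (NOT safe IMPLIES busy)) = True
      NOT wind OR light = True
        NOT wind = True
      (NOT busy AND light) AND (NOT safe IMPLIES busy) = True
        NOT busy AND light = True
          NOT busy = True
        NOT safe IMPLIES busy = True
          NOT safe = False
Both conjuncts True, so the formula holds.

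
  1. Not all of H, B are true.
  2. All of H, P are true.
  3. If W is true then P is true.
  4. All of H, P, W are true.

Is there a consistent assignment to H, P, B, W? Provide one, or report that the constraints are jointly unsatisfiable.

H=T, P=T, B=F, W=T

  (1) {H, B}: 1/2 true — not all ✓
  (2) {H, P}: all 2 true ✓
  (3) W=T ⇒ P: T ✓
  (4) {H, P, W}: all 3 true ✓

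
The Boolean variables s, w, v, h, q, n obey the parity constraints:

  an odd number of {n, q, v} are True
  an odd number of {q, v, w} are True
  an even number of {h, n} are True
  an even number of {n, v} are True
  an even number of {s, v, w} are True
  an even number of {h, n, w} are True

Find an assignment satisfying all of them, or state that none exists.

s = False; w = False; v = False; h = False; q = True; n = False

{n, q, v}: 1 true → odd ✓
{q, v, w}: 1 true → odd ✓
{h, n}: 0 true → even ✓
{n, v}: 0 true → even ✓
{s, v, w}: 0 true → even ✓
{h, n, w}: 0 true → even ✓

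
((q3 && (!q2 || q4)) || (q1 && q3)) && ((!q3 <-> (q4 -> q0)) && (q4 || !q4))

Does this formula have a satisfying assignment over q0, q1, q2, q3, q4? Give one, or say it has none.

q0: False; q1: False; q2: False; q3: True; q4: True

  (q3 && (!q2 || q4)) || (q1 && q3) = True
    q3 && (!q2 || q4) = True
      !q2 || q4 = True
        !q2 = True
    q1 && q3 = False
  (!q3 <-> (q4 -> q0)) && (q4 || !q4) = True
    !q3 <-> (q4 -> q0) = True
      !q3 = False
      q4 -> q0 = False
    q4 || !q4 = True
      !q4 = False
Both conjuncts True, so the formula holds.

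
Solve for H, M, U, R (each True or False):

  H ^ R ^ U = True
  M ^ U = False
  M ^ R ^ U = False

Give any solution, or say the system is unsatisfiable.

H=T, M=F, U=F, R=F

H ^ R ^ U = T ^ F ^ F = True ✓
M ^ U = F ^ F = False ✓
M ^ R ^ U = F ^ F ^ F = False ✓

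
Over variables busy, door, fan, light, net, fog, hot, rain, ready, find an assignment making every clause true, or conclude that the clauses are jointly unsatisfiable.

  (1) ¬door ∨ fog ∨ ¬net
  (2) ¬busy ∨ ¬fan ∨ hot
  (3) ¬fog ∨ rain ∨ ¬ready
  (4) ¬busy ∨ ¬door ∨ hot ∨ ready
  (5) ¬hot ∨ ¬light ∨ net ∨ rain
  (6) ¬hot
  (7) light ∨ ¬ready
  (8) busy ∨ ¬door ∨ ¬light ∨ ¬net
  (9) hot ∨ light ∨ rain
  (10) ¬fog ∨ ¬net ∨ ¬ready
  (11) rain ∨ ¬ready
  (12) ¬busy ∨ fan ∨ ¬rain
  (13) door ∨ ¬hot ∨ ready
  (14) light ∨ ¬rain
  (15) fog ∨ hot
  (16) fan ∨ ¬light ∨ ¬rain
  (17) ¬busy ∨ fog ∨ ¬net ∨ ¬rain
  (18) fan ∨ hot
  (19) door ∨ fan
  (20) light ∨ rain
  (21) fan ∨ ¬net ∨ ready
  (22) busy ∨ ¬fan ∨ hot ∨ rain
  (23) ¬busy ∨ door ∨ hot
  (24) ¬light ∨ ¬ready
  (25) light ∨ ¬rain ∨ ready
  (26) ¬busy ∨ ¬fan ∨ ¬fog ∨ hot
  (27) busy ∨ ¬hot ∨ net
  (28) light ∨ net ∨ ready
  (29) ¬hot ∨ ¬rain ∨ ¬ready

busy = False; door = False; fan = True; light = True; net = False; fog = True; hot = False; rain = True; ready = False

Unit clause (¬hot) forces hot = False.
In (fog ∨ hot) only fog is left, so fog = True.
In (fan ∨ hot) only fan is left, so fan = True.
In (¬busy ∨ ¬fan ∨ ¬fog ∨ hot) only ¬busy is left, so busy = False.
In (busy ∨ ¬fan ∨ hot ∨ rain) only rain is left, so rain = True.
In (light ∨ ¬rain) only light is left, so light = True.
In (¬light ∨ ¬ready) only ¬ready is left, so ready = False.
Set door = False.
Set net = False.
All clauses satisfied.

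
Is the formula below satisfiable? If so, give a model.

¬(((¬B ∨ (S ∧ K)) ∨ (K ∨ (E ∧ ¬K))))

K=F; S=T; B=T; E=F

  ¬(((¬B ∨ (S ∧ K)) ∨ (K ∨ (E ∧ ¬K)))) = True
    (¬B ∨ (S ∧ K)) ∨ (K ∨ (E ∧ ¬K)) = False
      ¬B ∨ (S ∧ K) = False
        ¬B = False
        S ∧ K = False
      K ∨ (E ∧ ¬K) = False
        E ∧ ¬K = False
          ¬K = True
The formula evaluates to True.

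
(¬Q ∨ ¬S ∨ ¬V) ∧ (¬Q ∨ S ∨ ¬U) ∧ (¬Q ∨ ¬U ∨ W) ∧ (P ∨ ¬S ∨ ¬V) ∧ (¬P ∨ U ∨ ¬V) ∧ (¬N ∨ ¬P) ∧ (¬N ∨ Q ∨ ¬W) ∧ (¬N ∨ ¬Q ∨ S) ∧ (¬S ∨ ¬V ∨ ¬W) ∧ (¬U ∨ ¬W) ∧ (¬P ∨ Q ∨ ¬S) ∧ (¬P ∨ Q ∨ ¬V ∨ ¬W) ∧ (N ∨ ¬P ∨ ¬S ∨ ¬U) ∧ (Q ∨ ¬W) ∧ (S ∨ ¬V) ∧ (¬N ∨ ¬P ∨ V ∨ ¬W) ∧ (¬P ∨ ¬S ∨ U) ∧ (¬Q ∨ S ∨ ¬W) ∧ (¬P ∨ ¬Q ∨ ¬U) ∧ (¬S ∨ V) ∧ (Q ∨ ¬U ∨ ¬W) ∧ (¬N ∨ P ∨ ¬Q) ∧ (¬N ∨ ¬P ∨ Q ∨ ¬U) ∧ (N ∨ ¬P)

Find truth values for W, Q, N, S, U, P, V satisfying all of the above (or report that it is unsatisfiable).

Set W = False.
Set Q = False.
Set N = False.
  then (N ∨ ¬P) forces P = False.
Set S = False.
  then (S ∨ ¬V) forces V = False.
Set U = True.
All clauses satisfied.

W = False, Q = False, N = False, S = False, U = True, P = False, V = False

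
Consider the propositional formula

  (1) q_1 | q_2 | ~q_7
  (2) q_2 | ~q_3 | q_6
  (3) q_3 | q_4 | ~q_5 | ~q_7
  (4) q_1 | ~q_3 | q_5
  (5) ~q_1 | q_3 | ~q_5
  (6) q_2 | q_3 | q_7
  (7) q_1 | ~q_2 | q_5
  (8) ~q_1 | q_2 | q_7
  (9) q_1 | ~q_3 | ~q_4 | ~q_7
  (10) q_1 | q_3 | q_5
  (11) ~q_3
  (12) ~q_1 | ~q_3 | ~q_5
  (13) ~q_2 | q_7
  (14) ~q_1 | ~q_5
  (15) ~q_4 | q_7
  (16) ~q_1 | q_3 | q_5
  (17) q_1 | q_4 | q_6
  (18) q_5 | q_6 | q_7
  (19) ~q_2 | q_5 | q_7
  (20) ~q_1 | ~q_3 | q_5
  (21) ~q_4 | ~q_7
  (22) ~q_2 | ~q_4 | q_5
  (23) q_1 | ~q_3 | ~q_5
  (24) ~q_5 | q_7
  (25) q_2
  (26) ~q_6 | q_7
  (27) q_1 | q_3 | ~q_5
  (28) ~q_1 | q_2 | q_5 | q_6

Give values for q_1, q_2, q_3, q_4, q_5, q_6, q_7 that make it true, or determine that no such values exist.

No satisfying assignment exists.

Case q_1 = True:
  (~q_3) forces q_3 = False.
  (~q_1 | q_3 | ~q_5) forces q_5 = False.
  Clause (~q_1 | q_3 | q_5) is falsified — contradiction.
Case q_1 = False:
  (~q_3) forces q_3 = False.
  (q_1 | q_3 | q_5) forces q_5 = True.
  Clause (q_1 | q_3 | ~q_5) is falsified — contradiction.
Both cases fail, so the formula is unsatisfiable.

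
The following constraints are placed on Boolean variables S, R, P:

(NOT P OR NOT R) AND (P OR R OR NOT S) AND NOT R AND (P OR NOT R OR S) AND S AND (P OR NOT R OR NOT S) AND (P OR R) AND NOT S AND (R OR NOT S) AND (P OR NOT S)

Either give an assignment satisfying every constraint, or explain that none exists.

UNSATISFIABLE

Case S = True:
  Clause (NOT S) is falsified — contradiction.
Case S = False:
  Clause (S) is falsified — contradiction.
Both cases fail, so the formula is unsatisfiable.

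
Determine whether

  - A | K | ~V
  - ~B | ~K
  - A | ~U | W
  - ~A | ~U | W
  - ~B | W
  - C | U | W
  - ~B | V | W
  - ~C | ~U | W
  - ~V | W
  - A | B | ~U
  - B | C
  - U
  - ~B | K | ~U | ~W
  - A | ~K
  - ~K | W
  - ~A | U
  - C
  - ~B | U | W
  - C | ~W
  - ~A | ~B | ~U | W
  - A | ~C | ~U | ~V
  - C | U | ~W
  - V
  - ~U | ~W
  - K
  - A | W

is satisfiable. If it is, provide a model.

The formula is unsatisfiable.

Case C = True:
  (U) forces U = True.
  (~C | ~U | W) forces W = True.
  Clause (~U | ~W) is falsified — contradiction.
Case C = False:
  Clause (C) is falsified — contradiction.
Both cases fail, so the formula is unsatisfiable.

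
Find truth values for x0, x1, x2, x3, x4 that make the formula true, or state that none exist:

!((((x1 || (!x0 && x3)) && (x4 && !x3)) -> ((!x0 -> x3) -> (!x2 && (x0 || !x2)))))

x0 = True, x1 = True, x2 = True, x3 = False, x4 = True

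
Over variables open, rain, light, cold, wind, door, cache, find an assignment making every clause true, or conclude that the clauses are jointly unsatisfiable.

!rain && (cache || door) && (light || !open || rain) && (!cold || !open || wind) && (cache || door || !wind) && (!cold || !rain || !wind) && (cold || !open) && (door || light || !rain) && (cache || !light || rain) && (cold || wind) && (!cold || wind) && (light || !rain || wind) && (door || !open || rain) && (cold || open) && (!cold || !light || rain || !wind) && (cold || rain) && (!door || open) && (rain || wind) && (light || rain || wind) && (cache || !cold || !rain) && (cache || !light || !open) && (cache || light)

Unit clause (!rain) forces rain = False.
In (cold || rain) only cold is left, so cold = True.
In (rain || wind) only wind is left, so wind = True.
In (!cold || !light || rain || !wind) only !light is left, so light = False.
In (cache || light) only cache is left, so cache = True.
In (light || !open || rain) only !open is left, so open = False.
In (!door || open) only !door is left, so door = False.
All clauses satisfied.

open=F; rain=F; light=F; cold=T; wind=T; door=F; cache=T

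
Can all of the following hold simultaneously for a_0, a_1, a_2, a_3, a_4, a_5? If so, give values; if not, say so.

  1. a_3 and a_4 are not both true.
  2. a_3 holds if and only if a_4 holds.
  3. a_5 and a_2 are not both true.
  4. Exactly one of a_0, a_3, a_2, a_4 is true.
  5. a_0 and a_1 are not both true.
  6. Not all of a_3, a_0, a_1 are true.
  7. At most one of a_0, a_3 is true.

a_0 = True, a_1 = False, a_2 = False, a_3 = False, a_4 = False, a_5 = False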